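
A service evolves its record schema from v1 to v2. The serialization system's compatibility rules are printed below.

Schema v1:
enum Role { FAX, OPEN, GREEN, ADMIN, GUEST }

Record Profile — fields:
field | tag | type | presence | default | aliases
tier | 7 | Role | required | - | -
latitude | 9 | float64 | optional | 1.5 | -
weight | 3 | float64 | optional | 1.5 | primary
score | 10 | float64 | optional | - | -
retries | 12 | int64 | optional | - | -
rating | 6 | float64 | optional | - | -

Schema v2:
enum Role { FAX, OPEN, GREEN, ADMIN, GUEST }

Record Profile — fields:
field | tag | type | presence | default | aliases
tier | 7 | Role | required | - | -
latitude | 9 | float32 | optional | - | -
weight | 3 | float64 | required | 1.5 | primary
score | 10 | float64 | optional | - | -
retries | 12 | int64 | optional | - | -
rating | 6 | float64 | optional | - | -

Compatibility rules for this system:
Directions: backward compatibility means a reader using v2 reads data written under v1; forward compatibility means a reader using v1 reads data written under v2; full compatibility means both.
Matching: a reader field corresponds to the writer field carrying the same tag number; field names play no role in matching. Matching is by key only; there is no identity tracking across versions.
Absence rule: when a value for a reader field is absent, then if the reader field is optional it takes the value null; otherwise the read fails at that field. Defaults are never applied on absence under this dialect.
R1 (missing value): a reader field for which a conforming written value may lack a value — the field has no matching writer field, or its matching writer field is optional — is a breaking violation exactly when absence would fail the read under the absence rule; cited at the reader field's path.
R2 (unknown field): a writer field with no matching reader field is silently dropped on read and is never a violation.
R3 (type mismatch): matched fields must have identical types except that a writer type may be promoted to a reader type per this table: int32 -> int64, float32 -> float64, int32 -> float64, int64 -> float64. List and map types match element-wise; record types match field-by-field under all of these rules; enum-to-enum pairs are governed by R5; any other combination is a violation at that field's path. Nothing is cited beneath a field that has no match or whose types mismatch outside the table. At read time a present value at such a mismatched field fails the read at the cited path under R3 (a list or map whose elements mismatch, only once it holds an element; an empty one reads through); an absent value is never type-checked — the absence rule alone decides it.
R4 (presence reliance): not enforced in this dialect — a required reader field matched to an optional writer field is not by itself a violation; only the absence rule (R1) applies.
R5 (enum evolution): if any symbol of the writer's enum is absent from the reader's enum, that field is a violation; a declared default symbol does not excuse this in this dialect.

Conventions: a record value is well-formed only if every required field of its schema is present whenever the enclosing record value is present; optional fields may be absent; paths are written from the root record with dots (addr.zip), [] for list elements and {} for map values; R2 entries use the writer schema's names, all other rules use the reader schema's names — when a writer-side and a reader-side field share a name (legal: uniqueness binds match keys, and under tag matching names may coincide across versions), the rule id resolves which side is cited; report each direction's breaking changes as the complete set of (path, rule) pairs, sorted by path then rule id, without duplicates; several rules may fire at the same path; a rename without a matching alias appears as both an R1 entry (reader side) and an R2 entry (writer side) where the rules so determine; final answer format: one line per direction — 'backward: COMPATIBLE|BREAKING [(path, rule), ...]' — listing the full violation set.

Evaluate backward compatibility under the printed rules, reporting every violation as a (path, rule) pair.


in Profile below, arrows point writer -> reader
backward for Profile (reader v2, writer v1):
  tier: Role -> Role, writer required; from tier
  latitude: float64 -> float32, writer optional; from latitude
  weight: float64 -> float64, writer optional; from weight
  score: float64 -> float64, writer optional; from score
  retries: int64 -> int64, writer optional; from retries
  rating: float64 -> float64, writer optional; from rating
  violation R3 at latitude
  violation R1 at weight
  => 2 violation(s): backward is BREAKING for Profile

backward: BREAKING [(latitude, R3), (weight, R1)]


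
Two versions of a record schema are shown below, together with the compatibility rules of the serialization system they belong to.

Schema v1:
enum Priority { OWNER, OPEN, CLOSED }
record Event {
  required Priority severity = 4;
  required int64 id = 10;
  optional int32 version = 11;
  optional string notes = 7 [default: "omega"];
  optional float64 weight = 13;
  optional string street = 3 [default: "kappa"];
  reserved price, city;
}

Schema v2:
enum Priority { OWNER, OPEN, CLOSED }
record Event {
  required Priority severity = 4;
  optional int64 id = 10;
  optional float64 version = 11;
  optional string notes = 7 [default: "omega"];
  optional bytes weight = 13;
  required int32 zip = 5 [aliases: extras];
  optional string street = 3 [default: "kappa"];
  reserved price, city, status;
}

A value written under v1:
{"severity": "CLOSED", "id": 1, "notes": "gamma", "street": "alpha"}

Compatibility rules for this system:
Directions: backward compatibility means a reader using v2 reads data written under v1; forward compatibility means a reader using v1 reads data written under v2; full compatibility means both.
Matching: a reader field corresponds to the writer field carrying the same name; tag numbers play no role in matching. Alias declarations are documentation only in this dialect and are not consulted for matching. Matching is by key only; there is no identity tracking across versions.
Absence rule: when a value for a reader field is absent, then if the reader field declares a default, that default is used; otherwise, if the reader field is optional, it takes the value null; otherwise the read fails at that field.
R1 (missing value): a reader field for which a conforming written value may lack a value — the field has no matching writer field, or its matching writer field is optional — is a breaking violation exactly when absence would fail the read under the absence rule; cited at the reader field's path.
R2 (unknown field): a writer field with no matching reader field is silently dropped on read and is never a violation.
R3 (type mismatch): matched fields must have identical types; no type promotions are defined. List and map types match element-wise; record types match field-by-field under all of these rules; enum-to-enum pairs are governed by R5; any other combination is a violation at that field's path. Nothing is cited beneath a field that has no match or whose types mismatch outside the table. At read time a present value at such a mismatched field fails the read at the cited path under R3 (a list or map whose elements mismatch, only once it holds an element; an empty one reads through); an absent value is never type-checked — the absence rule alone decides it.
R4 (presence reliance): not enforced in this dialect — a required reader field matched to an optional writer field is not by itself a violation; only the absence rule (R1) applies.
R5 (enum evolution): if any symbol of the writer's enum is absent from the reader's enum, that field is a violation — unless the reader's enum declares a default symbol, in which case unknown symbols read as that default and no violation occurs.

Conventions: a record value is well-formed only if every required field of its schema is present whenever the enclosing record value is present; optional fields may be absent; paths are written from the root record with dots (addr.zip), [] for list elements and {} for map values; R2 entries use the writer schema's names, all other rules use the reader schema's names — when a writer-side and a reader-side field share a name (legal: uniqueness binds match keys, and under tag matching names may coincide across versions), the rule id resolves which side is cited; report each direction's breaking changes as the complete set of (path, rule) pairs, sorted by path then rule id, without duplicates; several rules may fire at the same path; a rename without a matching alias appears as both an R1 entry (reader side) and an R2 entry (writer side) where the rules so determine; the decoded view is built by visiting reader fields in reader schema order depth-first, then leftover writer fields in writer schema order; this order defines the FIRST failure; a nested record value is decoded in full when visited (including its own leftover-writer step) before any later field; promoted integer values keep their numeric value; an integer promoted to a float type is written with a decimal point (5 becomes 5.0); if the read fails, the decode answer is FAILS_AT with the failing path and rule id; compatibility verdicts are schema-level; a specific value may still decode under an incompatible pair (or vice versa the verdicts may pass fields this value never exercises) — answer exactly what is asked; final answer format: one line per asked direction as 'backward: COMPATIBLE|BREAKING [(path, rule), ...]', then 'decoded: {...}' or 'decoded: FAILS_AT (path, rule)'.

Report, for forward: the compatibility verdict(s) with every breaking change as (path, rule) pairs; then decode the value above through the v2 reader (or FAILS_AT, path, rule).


each type pair in Event: writer, then reader
forward for Event (reader v1, writer v2):
  severity: paired with writer severity (Priority -> Priority; writer required)
  id: paired with writer id (int64 -> int64; writer optional)
  version: paired with writer version (float64 -> int32; writer optional)
  notes: paired with writer notes (string -> string; writer optional)
  weight: paired with writer weight (bytes -> float64; writer optional)
  street: paired with writer street (string -> string; writer optional)
  writer field zip has no reader counterpart
  R1 fires at id
  R3 fires at version
  R3 fires at weight
  => 3 violation(s): forward is BREAKING for Event
migrating the Event value to v2:
  severity := "CLOSED"
  id := 1
  version := null (absent, optional -> null)
  notes := "gamma"
  weight := null (absent, optional -> null)
  read fails at zip under R1 (no fill)
  => FAILS_AT (zip, R1)

forward: BREAKING [(id, R1), (version, R3), (weight, R3)]; decoded: FAILS_AT (zip, R1)


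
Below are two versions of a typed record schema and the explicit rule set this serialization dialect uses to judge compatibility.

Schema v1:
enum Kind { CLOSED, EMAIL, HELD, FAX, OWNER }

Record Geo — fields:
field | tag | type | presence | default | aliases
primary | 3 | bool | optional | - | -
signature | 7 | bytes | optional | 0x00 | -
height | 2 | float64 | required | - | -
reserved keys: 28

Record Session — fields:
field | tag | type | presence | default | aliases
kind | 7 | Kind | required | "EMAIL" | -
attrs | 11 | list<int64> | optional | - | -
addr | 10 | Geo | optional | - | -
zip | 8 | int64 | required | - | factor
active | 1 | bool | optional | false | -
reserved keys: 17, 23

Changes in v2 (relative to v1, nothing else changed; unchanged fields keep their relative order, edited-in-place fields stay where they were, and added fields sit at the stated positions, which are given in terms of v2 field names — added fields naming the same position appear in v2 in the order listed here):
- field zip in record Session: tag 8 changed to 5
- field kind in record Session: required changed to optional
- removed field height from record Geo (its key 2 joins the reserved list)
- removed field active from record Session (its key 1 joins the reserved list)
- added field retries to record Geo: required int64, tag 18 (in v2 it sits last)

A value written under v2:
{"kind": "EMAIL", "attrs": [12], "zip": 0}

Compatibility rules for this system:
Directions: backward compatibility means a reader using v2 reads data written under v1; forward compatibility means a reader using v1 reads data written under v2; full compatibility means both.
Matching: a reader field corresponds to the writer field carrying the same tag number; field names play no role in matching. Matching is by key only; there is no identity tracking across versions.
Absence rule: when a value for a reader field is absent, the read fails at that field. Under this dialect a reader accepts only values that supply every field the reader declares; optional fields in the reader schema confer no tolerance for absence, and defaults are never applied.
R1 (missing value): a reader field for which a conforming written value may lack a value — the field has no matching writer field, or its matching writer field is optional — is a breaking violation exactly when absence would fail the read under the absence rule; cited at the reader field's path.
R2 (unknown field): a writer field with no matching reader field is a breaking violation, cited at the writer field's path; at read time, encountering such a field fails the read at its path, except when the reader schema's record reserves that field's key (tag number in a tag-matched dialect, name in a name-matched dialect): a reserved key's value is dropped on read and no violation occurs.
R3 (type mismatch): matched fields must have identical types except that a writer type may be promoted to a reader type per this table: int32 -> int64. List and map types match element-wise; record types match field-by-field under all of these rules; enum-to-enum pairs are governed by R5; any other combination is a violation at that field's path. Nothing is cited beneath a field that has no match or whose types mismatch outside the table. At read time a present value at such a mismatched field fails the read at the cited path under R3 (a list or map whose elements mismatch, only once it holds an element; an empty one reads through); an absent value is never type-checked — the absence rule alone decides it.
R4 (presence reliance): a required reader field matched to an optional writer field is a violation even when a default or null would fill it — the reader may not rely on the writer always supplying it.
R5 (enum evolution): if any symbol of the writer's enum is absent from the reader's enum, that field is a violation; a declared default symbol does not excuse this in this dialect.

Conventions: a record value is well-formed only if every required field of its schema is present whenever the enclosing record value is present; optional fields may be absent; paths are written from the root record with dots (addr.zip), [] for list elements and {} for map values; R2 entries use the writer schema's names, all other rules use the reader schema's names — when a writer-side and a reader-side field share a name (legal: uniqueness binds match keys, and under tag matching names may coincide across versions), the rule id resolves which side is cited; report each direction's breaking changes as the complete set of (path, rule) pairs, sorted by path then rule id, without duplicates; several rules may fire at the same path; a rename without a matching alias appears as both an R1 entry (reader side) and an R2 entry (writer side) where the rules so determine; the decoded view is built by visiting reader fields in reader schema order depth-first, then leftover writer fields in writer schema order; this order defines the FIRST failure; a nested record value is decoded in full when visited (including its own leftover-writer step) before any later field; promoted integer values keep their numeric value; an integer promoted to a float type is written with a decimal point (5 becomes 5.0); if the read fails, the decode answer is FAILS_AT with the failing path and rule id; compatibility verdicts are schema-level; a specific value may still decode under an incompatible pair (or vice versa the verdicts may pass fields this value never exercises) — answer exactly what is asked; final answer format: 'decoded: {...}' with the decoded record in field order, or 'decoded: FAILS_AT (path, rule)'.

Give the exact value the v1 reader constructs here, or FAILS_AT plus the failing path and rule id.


decoded: FAILS_AT (addr, R1)

each type pair in Session: writer, then reader
decode (reader v1):
  kind := "EMAIL"
  attrs := [12]
  read fails at addr under R1 (no fill)
  => FAILS_AT (addr, R1)
diffs on Session not affecting the asked answer:
  field zip in record Session: tag 8 changed to 5 -> affects the rule determinations only; this particular Session value decodes identically
  field kind in record Session: required changed to optional -> affects the rule determinations only; this particular Session value decodes identically
  removed field height from record Geo (its key 2 joins the reserved list) -> affects the rule determinations only; this particular Session value decodes identically
  removed field active from record Session (its key 1 joins the reserved list) -> affects the rule determinations only; this particular Session value decodes identically
  added field retries to record Geo: required int64, tag 18 (in v2 it sits last) -> affects the rule determinations only; this particular Session value decodes identically


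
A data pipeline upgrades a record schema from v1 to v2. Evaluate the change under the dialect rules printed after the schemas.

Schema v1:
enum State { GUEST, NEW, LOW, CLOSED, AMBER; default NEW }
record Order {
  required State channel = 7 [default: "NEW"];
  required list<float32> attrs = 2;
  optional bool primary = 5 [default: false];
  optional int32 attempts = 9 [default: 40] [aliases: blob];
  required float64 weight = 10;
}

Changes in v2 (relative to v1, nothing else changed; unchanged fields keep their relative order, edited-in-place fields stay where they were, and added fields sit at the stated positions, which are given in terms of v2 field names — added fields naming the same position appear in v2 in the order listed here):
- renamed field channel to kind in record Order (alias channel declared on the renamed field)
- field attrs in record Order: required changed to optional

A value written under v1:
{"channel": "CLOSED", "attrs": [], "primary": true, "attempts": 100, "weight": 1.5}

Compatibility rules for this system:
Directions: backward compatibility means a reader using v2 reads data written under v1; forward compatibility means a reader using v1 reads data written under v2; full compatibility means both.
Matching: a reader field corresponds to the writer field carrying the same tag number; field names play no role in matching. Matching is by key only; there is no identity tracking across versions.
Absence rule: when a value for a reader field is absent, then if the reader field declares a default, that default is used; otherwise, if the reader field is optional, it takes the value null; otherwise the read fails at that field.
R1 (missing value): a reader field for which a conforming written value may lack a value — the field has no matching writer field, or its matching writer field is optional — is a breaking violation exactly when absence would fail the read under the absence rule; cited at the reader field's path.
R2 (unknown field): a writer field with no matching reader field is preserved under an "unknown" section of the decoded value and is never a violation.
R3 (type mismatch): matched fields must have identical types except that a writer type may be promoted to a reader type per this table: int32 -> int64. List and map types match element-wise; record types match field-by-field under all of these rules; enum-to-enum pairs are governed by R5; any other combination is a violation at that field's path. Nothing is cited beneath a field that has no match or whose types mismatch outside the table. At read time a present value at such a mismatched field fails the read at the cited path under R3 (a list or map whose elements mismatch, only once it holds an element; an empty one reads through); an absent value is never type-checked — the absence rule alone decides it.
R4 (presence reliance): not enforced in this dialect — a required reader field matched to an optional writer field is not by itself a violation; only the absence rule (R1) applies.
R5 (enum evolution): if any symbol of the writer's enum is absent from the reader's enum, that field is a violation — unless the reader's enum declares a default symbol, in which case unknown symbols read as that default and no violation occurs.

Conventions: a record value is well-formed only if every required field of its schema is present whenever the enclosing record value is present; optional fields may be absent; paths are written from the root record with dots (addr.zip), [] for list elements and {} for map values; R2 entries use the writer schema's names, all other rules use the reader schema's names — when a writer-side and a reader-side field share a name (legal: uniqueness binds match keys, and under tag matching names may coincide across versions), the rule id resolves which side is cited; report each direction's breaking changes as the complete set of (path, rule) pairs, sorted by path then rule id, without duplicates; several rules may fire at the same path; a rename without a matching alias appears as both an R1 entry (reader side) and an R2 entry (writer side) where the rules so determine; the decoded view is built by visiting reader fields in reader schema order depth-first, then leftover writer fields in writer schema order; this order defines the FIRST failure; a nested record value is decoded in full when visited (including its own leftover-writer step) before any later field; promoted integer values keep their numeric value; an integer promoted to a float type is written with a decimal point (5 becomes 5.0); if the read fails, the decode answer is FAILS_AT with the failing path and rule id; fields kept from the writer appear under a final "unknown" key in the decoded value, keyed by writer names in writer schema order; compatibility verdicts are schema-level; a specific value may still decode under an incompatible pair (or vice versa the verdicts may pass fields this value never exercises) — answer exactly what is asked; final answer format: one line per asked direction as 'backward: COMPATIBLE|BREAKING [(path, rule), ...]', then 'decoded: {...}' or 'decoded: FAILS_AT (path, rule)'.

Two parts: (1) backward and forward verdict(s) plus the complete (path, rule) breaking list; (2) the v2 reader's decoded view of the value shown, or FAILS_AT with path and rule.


arrows below run writer -> reader for Order
backward on Order — v2 reading data written by v1:
  kind: paired with writer channel (State -> State; writer required)
  attrs: paired with writer attrs (list<float32> -> list<float32>; writer required)
  primary: paired with writer primary (bool -> bool; writer optional)
  attempts: paired with writer attempts (int32 -> int32; writer optional)
  weight: paired with writer weight (float64 -> float64; writer required)
  => backward: COMPATIBLE
forward on Order — v1 reading data written by v2:
  channel: paired with writer kind (State -> State; writer required)
  attrs: paired with writer attrs (list<float32> -> list<float32>; writer optional)
  primary: paired with writer primary (bool -> bool; writer optional)
  attempts: paired with writer attempts (int32 -> int32; writer optional)
  weight: paired with writer weight (float64 -> float64; writer required)
  breaking: (attrs, R1)
  forward on Order therefore BREAKING (1)
decode (reader v2):
  kind := "CLOSED" (from writer channel)
  attrs := []
  primary := true
  attempts := 100
  weight := 1.5
  => decoded: {"kind": "CLOSED", "attrs": [], "primary": true, "attempts": 100, "weight": 1.5}

backward: COMPATIBLE []; forward: BREAKING [(attrs, R1)]; decoded: {"kind": "CLOSED", "attrs": [], "primary": true, "attempts": 100, "weight": 1.5}


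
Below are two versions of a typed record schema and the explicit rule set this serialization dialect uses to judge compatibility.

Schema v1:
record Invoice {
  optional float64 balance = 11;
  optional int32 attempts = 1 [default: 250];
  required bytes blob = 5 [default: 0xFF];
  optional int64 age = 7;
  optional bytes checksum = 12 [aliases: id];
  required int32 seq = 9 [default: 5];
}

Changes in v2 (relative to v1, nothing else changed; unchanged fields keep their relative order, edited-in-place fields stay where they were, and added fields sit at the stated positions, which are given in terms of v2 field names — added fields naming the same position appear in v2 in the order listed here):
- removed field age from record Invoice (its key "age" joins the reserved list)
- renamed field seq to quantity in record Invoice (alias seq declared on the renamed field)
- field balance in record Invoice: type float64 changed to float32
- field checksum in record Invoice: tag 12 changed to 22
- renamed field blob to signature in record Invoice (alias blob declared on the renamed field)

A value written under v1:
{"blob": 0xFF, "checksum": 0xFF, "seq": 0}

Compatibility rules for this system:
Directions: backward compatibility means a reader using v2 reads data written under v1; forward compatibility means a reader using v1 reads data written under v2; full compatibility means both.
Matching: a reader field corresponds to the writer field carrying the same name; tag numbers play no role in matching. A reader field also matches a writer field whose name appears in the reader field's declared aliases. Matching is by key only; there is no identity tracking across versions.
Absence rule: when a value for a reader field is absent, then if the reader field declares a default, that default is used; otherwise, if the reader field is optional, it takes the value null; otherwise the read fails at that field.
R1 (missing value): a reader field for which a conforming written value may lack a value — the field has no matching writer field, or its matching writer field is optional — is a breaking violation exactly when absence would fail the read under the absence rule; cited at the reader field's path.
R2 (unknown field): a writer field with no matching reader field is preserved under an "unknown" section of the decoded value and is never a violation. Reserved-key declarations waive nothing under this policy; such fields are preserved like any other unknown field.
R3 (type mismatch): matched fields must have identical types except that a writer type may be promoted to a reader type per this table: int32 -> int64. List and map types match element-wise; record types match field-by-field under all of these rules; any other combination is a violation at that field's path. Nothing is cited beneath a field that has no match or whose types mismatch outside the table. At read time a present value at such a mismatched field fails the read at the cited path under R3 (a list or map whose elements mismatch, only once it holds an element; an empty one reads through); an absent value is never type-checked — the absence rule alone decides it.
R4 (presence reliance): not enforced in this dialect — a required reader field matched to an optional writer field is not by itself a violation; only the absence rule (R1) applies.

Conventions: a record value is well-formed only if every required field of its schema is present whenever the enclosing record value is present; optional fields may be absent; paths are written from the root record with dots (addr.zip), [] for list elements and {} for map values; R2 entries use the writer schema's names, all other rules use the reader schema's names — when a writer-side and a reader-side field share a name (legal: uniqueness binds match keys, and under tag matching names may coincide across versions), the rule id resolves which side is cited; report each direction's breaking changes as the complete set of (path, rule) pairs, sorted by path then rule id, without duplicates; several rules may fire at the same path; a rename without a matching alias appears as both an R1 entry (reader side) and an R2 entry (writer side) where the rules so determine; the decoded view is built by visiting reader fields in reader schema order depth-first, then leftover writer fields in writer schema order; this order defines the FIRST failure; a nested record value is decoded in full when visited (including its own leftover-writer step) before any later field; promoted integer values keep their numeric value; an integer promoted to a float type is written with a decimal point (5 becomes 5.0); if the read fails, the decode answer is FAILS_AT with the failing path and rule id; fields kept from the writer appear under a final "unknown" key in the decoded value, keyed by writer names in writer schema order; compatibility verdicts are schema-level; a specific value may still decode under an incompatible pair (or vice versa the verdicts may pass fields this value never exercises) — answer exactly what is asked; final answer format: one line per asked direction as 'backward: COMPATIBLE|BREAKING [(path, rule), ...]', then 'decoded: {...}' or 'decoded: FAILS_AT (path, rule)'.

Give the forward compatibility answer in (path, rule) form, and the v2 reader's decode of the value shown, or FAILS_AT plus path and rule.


forward: BREAKING [(balance, R3)]; decoded: {"balance": null, "attempts": 250, "signature": 0xFF, "checksum": 0xFF, "quantity": 0}

the writer's type comes first in each Invoice pair
checking forward for Invoice: reader v1 against writer v2:
  balance <- balance (float32 -> float64, writer optional)
  attempts <- attempts (int32 -> int32, writer optional)
  blob has no writer counterpart
  age has no writer counterpart
  checksum <- checksum (bytes -> bytes, writer optional)
  seq has no writer counterpart
  writer signature: unknown to reader
  writer quantity: unknown to reader
  rule R3 violated at balance
  forward on Invoice therefore BREAKING (1)
decoding the Invoice value with the v2 reader:
  balance := null (missing; optional => null)
  attempts := 250 (missing; default applied)
  signature := 0xFF (from writer blob)
  checksum := 0xFF
  quantity := 0 (from writer seq)
  => decoded: {"balance": null, "attempts": 250, "signature": 0xFF, "checksum": 0xFF, "quantity": 0}
ruling out the remaining Invoice differences:
  field checksum in record Invoice: tag 12 changed to 22 -> fires no rule on Invoice, leaving the asked answer as it is


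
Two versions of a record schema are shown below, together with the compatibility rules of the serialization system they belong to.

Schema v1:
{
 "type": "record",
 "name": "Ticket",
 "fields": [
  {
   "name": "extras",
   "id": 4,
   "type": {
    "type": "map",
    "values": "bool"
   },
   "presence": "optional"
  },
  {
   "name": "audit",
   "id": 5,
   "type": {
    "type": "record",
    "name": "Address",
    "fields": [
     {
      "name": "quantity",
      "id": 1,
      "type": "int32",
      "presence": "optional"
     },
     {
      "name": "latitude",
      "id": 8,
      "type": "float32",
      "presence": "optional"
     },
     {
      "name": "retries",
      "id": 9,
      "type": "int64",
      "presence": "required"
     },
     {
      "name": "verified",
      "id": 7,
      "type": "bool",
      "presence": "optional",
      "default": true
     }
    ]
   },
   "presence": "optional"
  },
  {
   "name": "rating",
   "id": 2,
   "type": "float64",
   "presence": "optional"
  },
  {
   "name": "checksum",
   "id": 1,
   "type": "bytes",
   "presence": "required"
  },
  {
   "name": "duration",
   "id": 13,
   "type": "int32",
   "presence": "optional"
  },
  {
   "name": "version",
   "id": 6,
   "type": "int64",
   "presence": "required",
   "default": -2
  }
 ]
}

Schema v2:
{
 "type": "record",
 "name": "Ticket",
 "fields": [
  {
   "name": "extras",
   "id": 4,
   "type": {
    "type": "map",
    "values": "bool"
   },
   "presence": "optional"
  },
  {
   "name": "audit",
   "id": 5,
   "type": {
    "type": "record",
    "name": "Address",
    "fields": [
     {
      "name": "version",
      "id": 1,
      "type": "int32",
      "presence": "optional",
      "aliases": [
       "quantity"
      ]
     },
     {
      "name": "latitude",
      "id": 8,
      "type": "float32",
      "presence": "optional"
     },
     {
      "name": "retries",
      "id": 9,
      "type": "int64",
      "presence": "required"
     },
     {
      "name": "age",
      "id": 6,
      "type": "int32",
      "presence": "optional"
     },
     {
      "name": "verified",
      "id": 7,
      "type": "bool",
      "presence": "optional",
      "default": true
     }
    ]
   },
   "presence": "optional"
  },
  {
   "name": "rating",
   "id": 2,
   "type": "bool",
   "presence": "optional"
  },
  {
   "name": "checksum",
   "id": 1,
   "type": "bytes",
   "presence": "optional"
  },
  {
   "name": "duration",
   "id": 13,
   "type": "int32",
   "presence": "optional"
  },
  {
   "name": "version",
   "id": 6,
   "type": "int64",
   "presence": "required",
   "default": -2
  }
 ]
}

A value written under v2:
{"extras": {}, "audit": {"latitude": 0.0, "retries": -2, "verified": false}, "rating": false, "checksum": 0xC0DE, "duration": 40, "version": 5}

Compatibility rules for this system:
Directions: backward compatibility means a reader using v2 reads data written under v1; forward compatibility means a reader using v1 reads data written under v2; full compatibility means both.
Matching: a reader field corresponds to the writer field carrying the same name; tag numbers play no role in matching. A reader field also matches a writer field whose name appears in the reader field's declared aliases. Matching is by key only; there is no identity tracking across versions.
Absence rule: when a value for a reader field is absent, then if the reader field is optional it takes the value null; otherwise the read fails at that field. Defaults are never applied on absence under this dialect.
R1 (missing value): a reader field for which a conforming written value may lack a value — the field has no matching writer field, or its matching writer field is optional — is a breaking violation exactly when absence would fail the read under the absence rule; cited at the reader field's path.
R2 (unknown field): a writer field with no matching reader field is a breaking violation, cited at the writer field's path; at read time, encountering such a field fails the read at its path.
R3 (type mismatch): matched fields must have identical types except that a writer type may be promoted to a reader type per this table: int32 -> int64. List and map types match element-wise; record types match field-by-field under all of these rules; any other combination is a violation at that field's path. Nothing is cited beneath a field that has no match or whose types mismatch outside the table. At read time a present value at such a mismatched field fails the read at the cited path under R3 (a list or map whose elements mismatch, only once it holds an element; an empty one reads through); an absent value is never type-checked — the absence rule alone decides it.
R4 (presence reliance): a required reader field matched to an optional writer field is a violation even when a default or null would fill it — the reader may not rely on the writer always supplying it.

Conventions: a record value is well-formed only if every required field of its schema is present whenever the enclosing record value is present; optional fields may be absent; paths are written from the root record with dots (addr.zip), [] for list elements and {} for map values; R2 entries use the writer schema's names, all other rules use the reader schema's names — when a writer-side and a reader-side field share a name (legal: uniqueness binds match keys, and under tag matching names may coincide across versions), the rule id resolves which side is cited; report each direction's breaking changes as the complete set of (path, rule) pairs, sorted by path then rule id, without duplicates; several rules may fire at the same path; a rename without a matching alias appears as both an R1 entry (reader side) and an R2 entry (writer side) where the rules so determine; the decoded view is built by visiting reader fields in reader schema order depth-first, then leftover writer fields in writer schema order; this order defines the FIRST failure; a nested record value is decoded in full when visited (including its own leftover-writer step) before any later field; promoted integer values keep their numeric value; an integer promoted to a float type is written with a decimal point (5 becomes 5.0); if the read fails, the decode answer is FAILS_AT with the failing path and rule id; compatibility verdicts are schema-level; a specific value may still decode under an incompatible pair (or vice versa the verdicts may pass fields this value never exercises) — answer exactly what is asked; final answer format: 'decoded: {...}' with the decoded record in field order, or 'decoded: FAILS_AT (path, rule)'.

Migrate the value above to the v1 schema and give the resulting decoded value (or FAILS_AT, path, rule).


in Ticket below, arrows point writer -> reader
decoding the Ticket value with the v1 reader:
  extras := {}
  audit.quantity := null (not supplied -> null)
  audit.latitude := 0.0
  audit.retries := -2
  audit.verified := false
  read fails at rating under R3
  => FAILS_AT (rating, R3)
ruling out the remaining Ticket differences:
  renamed field quantity to version in record Address (alias quantity declared on the renamed field) -> schema-level compatibility only; this Ticket value's decode is unchanged
  field checksum in record Ticket: required changed to optional -> schema-level compatibility only; this Ticket value's decode is unchanged
  added field age to record Address: optional int32, tag 6 (in v2 it sits immediately before verified) -> schema-level compatibility only; this Ticket value's decode is unchanged

decoded: FAILS_AT (rating, R3)


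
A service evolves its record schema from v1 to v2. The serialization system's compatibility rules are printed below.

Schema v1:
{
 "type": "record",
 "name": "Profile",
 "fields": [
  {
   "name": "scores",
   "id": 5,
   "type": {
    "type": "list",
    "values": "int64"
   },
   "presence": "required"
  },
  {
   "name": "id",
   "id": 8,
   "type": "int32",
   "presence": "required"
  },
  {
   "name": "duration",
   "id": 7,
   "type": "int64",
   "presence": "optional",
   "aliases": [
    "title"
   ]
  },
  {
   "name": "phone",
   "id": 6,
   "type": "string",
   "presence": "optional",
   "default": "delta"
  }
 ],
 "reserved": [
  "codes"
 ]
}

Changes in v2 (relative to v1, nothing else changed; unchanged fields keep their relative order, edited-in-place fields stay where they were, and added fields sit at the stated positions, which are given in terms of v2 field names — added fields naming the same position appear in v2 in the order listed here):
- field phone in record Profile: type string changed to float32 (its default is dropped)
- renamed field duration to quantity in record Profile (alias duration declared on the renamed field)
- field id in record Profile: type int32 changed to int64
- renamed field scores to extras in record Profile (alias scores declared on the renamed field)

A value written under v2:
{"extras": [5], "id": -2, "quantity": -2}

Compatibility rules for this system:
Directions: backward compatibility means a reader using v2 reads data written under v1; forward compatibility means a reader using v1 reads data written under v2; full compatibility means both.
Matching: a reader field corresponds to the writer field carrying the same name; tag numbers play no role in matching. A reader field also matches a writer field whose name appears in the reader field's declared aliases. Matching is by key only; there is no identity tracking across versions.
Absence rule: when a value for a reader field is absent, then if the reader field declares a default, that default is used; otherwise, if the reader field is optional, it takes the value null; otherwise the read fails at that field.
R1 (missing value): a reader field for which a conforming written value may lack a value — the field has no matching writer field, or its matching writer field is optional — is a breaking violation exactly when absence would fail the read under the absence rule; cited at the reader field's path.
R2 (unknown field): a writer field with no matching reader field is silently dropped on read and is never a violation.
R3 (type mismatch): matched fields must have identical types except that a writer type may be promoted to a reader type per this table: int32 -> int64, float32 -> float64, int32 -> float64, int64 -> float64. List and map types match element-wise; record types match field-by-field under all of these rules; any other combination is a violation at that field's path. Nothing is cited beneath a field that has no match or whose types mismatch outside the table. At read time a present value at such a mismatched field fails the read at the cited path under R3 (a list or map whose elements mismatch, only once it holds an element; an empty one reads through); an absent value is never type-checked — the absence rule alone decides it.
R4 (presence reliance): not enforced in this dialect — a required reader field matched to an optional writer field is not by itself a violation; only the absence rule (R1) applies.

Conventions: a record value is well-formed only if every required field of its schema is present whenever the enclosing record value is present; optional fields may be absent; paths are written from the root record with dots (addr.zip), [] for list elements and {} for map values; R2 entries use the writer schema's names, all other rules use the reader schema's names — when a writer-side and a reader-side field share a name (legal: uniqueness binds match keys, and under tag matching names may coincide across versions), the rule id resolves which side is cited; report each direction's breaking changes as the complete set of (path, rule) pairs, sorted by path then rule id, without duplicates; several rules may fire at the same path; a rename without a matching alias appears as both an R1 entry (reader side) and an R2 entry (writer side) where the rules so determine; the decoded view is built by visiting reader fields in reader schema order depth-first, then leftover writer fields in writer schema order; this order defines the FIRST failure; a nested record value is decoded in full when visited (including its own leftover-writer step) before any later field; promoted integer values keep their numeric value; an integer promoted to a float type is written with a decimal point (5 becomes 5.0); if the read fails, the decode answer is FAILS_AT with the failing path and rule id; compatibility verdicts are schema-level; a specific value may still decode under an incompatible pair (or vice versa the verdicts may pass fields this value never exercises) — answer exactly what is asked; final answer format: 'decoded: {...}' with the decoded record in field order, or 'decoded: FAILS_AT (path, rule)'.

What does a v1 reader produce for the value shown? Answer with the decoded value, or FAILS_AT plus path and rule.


arrows below run writer -> reader for Profile
decode walk for Profile under reader schema v1:
  read fails at scores under R1 (no fill)
  => FAILS_AT (scores, R1)
the other Profile changes do not affect what is asked:
  field phone in record Profile: type string changed to float32 (its default is dropped) -> affects the rule determinations only; this particular Profile value decodes identically
  renamed field duration to quantity in record Profile (alias duration declared on the renamed field) -> fires no rule on Profile under this dialect and leaves the result unchanged
  field id in record Profile: type int32 changed to int64 -> affects the rule determinations only; this particular Profile value decodes identically

decoded: FAILS_AT (scores, R1)
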